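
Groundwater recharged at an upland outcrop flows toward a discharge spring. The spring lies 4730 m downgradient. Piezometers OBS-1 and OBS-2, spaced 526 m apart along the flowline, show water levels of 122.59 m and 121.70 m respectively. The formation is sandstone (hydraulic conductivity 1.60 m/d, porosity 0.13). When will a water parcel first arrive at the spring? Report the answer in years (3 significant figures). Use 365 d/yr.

622 years

Hydraulic gradient i = (122.59 − 121.70) / 526 = 0.89 / 526 = 0.001692
q = Ki = 1.60 × 0.001692 = 0.002707 m/d
v_s = q/n_e = 0.002707/0.13 = 0.02082 m/d
t = L / v = 4730 / 0.02082 = 227100 d
   = 227100 / 365 = 622 yr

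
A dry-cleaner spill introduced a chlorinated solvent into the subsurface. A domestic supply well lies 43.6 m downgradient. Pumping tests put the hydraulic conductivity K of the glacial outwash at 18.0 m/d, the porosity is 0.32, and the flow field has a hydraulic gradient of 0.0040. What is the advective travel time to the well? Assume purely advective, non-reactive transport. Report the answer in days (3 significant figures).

194 days

q = Ki = 18.0 × 0.0040 = 0.07200 m/d
v_s = q/n_e = 0.07200/0.32 = 0.2250 m/d
t = L / v = 43.6 / 0.2250 = 193.8 d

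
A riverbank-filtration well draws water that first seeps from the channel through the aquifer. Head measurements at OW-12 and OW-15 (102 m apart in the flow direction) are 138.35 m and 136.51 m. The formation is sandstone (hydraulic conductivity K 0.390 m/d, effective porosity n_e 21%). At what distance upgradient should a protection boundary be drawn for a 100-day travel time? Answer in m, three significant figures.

Hydraulic gradient i = (138.35 − 136.51) / 102 = 1.84 / 102 = 0.01804
Darcy flux q = K·i = 0.390 × 0.01804 = 0.007035 m/d
Average linear velocity = 0.007035 / 0.21 = 0.03350 m/d
L = v × T = 0.03350 × 100 = 3.350 m

3.35 m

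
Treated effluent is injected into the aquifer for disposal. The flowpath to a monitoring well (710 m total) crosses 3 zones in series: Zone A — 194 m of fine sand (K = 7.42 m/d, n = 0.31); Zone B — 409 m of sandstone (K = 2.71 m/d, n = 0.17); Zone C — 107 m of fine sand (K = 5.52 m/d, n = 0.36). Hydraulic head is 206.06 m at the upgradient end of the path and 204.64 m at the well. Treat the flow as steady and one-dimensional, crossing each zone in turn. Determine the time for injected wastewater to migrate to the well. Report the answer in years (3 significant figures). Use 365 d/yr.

Total head drop ΔH = 206.06 − 204.64 = 1.42 m
Continuity: the same q passes through each zone, so ΔH = q·Σ(L_j/K_j) — the zones act as resistances in series.
Σ(L/K) = 194/7.42 + 409/2.71 + 107/5.52 = 26.15 + 150.9 + 19.38 = 196.5 d
q = ΔH / Σ(L/K) = 1.42 / 196.5 = 0.007228 m/d (same in every zone)
Zone A: v = q/n = 0.007228/0.31 = 0.02332 m/d → t_A = 194/0.02332 = 8320 d
Zone B: v = q/n = 0.007228/0.17 = 0.04252 m/d → t_B = 409/0.04252 = 9619 d
Zone C: v = q/n = 0.007228/0.36 = 0.02008 m/d → t_C = 107/0.02008 = 5329 d
Total t = 8320 + 9619 + 5329 = 23270 d
   = 23270 / 365 = 63.7 yr

63.7 years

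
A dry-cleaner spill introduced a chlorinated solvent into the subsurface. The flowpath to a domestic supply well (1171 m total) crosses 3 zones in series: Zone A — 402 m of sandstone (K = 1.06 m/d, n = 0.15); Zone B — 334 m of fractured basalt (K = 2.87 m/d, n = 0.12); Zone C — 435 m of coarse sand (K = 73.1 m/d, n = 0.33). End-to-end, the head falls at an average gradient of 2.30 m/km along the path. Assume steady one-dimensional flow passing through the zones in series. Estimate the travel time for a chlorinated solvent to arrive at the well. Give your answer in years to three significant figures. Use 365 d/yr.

Continuity: the same q passes through each zone, so ΔH = q·Σ(L_j/K_j) — the zones act as resistances in series.
Σ(L/K) = 402/1.06 + 334/2.87 + 435/73.1 = 379.2 + 116.4 + 5.951 = 501.6 d
K_eq = L_total / Σ(L/K) = 1171 / 501.6 = 2.335 m/d
q = K_eq · i = 2.335 × 0.0023 = 0.005370 m/d (same in every zone)
Zone A: v = q/n = 0.005370/0.15 = 0.03580 m/d → t_A = 402/0.03580 = 11230 d
Zone B: v = q/n = 0.005370/0.12 = 0.04475 m/d → t_B = 334/0.04475 = 7464 d
Zone C: v = q/n = 0.005370/0.33 = 0.01627 m/d → t_C = 435/0.01627 = 26730 d
Total t = 11230 + 7464 + 26730 = 45430 d
   = 45430 / 365 = 124 yr

124 years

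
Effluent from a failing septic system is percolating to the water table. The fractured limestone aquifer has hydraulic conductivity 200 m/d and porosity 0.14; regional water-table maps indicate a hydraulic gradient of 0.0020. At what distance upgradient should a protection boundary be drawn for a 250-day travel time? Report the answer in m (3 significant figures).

Darcy flux q = K·i = 200 × 0.0020 = 0.4000 m/d
v_s = q/n_e = 0.4000/0.14 = 2.857 m/d
L = v × T = 2.857 × 250 = 714.3 m

714 m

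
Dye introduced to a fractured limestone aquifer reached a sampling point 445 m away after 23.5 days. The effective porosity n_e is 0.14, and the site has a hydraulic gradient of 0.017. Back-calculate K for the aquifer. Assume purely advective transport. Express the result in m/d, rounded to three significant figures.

v = L / t = 445 / 23.5 = 18.94 m/d
K = v · n / i = 18.94 × 0.14 / 0.017 = 156 m/d

156 m/d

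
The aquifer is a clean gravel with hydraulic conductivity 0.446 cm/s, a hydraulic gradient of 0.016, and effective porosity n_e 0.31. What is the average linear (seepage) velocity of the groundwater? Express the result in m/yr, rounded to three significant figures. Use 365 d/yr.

K = 0.446 cm/s × 864 = 385.3 m/d
Darcy flux q = K·i = 385.3 × 0.016 = 6.166 m/d
Seepage velocity v = q / n = 6.166 / 0.31 = 19.89 m/d
   = 19.89 × 365 = 7260 m/yr

7260 m/yr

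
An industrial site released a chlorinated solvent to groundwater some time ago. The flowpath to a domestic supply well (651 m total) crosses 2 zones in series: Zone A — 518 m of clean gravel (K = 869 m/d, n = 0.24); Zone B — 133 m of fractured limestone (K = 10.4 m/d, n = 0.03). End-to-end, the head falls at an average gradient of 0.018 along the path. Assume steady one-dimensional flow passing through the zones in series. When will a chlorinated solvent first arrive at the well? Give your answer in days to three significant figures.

147 days

Continuity: the same q passes through each zone, so ΔH = q·Σ(L_j/K_j) — the zones act as resistances in series.
Σ(L/K) = 518/869 + 133/10.4 = 0.5961 + 12.79 = 13.38 d
K_eq = L_total / Σ(L/K) = 651 / 13.38 = 48.64 m/d
q = K_eq · i = 48.64 × 0.018 = 0.8755 m/d (same in every zone)
Zone A: v = q/n = 0.8755/0.24 = 3.648 m/d → t_A = 518/3.648 = 142.0 d
Zone B: v = q/n = 0.8755/0.03 = 29.18 m/d → t_B = 133/29.18 = 4.557 d
Total t = 142.0 + 4.557 = 146.6 d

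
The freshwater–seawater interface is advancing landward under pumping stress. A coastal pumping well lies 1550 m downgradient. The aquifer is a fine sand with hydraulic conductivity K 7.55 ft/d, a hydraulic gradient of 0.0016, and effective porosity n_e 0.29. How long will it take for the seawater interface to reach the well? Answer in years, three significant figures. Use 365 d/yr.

334 years

K = 7.55 ft/d × 0.3048 = 2.301 m/d
Darcy flux q = K·i = 2.301 × 0.0016 = 0.003682 m/d
v_s = q/n_e = 0.003682/0.29 = 0.01270 m/d
t = L / v = 1550 / 0.01270 = 122100 d
   = 122100 / 365 = 334 yr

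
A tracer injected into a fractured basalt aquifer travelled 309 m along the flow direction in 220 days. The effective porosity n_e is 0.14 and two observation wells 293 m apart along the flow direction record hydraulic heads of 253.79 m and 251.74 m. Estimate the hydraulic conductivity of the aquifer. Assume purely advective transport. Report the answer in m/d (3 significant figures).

28.1 m/d

Hydraulic gradient i = (253.79 − 251.74) / 293 = 2.05 / 293 = 0.006997
v = L / t = 309 / 220 = 1.405 m/d
K = v · n / i = 1.405 × 0.14 / 0.006997 = 28.1 m/d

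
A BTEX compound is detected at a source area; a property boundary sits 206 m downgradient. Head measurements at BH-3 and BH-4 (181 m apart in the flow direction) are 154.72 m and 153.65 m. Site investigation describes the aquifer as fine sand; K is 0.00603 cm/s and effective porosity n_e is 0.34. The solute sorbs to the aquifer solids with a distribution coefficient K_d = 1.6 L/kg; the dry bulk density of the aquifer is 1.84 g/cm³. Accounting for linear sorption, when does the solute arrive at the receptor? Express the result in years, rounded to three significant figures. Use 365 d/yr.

Hydraulic gradient i = (154.72 − 153.65) / 181 = 1.07 / 181 = 0.005912
K = 0.00603 cm/s × 864 = 5.210 m/d
q = Ki = 5.210 × 0.005912 = 0.03080 m/d
v_s = q/n_e = 0.03080/0.34 = 0.09059 m/d
Retardation R = 1 + ρ_b·K_d/n = 1 + 1.84×1.6/0.34 = 9.659
Contaminant velocity v_c = v/R = 0.09059/9.659 = 0.009378 m/d
t = L/v_c = 206/0.009378 = 21970 d
   = 21970/365 = 60.2 yr

60.2 years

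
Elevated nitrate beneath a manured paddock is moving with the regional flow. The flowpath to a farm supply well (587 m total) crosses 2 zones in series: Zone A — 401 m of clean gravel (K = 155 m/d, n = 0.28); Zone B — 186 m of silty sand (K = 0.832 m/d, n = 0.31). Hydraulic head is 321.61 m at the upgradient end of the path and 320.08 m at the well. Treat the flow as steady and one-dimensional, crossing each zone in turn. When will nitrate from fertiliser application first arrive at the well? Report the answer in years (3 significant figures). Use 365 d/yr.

Total head drop ΔH = 321.61 − 320.08 = 1.53 m
Continuity: the same q passes through each zone, so ΔH = q·Σ(L_j/K_j) — the zones act as resistances in series.
Σ(L/K) = 401/155 + 186/0.832 = 2.587 + 223.6 = 226.1 d
q = ΔH / Σ(L/K) = 1.53 / 226.1 = 0.006766 m/d (same in every zone)
Zone A: v = q/n = 0.006766/0.28 = 0.02416 m/d → t_A = 401/0.02416 = 16600 d
Zone B: v = q/n = 0.006766/0.31 = 0.02182 m/d → t_B = 186/0.02182 = 8523 d
Total t = 16600 + 8523 = 25120 d
   = 25120 / 365 = 68.8 yr

68.8 years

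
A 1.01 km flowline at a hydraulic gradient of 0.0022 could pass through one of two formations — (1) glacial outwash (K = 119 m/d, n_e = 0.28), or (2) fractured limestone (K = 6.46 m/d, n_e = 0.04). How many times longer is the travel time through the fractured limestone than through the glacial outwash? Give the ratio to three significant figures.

2.63

Unit 1 (glacial outwash): v = 119×0.0022/0.28 = 0.9350 m/d, t = 1010/0.9350 = 1080 d
Unit 2 (fractured limestone): v = 6.46×0.0022/0.04 = 0.3553 m/d, t = 1010/0.3553 = 2843 d
t(fractured limestone) / t(glacial outwash) = 2843/1080 = 2.63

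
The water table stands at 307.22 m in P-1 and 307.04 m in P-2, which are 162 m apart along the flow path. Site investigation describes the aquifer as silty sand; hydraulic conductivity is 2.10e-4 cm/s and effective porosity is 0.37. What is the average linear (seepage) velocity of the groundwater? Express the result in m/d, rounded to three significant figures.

Hydraulic gradient i = (307.22 − 307.04) / 162 = 0.18 / 162 = 0.001111
K = 2.10e-4 cm/s × 864 = 0.1814 m/d
Darcy flux q = K·i = 0.1814 × 0.001111 = 2.016e-4 m/d
v_s = q/n_e = 2.016e-4/0.37 = 5.449e-4 m/d

5.45e-4 m/d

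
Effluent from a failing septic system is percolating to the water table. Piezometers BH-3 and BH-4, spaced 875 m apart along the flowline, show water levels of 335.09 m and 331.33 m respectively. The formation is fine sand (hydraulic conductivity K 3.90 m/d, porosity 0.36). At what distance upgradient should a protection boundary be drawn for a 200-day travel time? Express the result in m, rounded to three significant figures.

Hydraulic gradient i = (335.09 − 331.33) / 875 = 3.76 / 875 = 0.004297
Darcy flux q = K·i = 3.90 × 0.004297 = 0.01676 m/d
v = Ki/n = 3.90·0.004297/0.36 = 0.04655 m/d
L = v × T = 0.04655 × 200 = 9.310 m

9.31 m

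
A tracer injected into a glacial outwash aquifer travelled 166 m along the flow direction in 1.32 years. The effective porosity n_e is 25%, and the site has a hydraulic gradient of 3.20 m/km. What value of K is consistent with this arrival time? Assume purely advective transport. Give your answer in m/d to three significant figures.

t = 1.32 years = 481.8 d
v = L / t = 166 / 481.8 = 0.3445 m/d
K = v · n / i = 0.3445 × 0.25 / 0.0032 = 26.9 m/d

26.9 m/d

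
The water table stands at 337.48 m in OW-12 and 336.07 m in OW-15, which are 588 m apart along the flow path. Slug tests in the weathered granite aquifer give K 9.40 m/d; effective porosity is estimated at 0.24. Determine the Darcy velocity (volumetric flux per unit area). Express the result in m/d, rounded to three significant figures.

Hydraulic gradient i = (337.48 − 336.07) / 588 = 1.41 / 588 = 0.002398
q = Ki = 9.40 × 0.002398 = 0.02254 m/d

0.0225 m/d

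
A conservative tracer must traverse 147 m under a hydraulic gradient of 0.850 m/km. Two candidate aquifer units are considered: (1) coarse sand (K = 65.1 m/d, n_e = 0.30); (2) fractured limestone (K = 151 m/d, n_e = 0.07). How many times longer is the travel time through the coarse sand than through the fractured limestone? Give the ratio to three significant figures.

9.94

Unit 1 (coarse sand): v = 65.1×8.5e-4/0.30 = 0.1845 m/d, t = 147/0.1845 = 797.0 d
Unit 2 (fractured limestone): v = 151×8.5e-4/0.07 = 1.834 m/d, t = 147/1.834 = 80.17 d
t(coarse sand) / t(fractured limestone) = 797.0/80.17 = 9.94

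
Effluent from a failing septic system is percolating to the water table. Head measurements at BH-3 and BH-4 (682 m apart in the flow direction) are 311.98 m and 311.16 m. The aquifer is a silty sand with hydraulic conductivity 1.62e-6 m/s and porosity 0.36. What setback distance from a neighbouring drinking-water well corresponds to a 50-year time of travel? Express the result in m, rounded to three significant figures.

Hydraulic gradient i = (311.98 − 311.16) / 682 = 0.82 / 682 = 0.001202
K = 1.62e-6 m/s × 86400 s/d = 0.1400 m/d
q = Ki = 0.1400 × 0.001202 = 1.683e-4 m/d
Seepage velocity v = q / n = 1.683e-4 / 0.36 = 4.675e-4 m/d
T = 50 yr × 365 = 18250 d
L = v × T = 4.675e-4 × 18250 = 8.531 m

8.53 m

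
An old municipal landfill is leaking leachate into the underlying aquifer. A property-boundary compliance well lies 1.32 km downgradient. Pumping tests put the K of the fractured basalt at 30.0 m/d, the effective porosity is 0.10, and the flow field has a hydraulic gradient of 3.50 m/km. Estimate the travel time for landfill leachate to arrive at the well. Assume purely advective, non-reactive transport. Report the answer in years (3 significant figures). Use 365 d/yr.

3.44 years

Darcy flux q = K·i = 30.0 × 0.0035 = 0.1050 m/d
Seepage velocity v = q / n = 0.1050 / 0.10 = 1.050 m/d
L = 1.32 km = 1320 m
t = L / v = 1320 / 1.050 = 1257 d
   = 1257 / 365 = 3.44 yr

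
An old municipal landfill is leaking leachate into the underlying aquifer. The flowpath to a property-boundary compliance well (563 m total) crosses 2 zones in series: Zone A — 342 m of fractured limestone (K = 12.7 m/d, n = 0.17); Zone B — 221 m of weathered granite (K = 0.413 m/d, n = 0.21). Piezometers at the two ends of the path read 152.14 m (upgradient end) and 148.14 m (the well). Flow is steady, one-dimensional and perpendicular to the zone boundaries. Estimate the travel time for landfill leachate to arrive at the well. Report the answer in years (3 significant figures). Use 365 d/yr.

Total head drop ΔH = 152.14 − 148.14 = 4.00 m
Continuity: the same q passes through each zone, so ΔH = q·Σ(L_j/K_j) — the zones act as resistances in series.
Σ(L/K) = 342/12.7 + 221/0.413 = 26.93 + 535.1 = 562.0 d
q = ΔH / Σ(L/K) = 4.00 / 562.0 = 0.007117 m/d (same in every zone)
Zone A: v = q/n = 0.007117/0.17 = 0.04186 m/d → t_A = 342/0.04186 = 8169 d
Zone B: v = q/n = 0.007117/0.21 = 0.03389 m/d → t_B = 221/0.03389 = 6521 d
Total t = 8169 + 6521 = 14690 d
   = 14690 / 365 = 40.2 yr

40.2 years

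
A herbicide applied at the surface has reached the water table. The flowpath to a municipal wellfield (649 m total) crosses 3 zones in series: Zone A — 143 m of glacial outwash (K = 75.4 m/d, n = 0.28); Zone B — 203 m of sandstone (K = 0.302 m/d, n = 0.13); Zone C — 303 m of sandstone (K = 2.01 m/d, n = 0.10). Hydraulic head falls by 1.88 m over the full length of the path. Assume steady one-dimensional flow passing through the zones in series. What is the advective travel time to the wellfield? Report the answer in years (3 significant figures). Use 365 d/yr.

Continuity: the same q passes through each zone, so ΔH = q·Σ(L_j/K_j) — the zones act as resistances in series.
Σ(L/K) = 143/75.4 + 203/0.302 + 303/2.01 = 1.897 + 672.2 + 150.7 = 824.8 d
q = ΔH / Σ(L/K) = 1.88 / 824.8 = 0.002279 m/d (same in every zone)
Zone A: v = q/n = 0.002279/0.28 = 0.008140 m/d → t_A = 143/0.008140 = 17570 d
Zone B: v = q/n = 0.002279/0.13 = 0.01753 m/d → t_B = 203/0.01753 = 11580 d
Zone C: v = q/n = 0.002279/0.10 = 0.02279 m/d → t_C = 303/0.02279 = 13290 d
Total t = 17570 + 11580 + 13290 = 42440 d
   = 42440 / 365 = 116 yr

116 years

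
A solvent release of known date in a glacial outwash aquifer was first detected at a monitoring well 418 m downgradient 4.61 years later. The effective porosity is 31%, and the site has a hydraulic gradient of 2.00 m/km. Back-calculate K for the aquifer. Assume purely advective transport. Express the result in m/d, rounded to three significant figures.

t = 4.61 years = 1683 d
v = L / t = 418 / 1683 = 0.2484 m/d
K = v · n / i = 0.2484 × 0.31 / 0.0020 = 38.5 m/d

38.5 m/d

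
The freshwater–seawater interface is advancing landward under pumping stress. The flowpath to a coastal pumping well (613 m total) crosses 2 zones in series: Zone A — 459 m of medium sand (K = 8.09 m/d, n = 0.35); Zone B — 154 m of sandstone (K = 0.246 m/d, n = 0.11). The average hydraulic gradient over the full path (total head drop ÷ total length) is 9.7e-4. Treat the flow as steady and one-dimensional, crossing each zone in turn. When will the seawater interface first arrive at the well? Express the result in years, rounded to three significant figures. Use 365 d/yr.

For zones in series the flux q is common to all zones; the equivalent conductivity is the harmonic (thickness-weighted) mean, K_eq = L_total / Σ(L_j/K_j).
Σ(L/K) = 459/8.09 + 154/0.246 = 56.74 + 626.0 = 682.8 d
K_eq = L_total / Σ(L/K) = 613 / 682.8 = 0.8978 m/d
q = K_eq · i = 0.8978 × 9.7e-4 = 8.709e-4 m/d (same in every zone)
Zone A: v = q/n = 8.709e-4/0.35 = 0.002488 m/d → t_A = 459/0.002488 = 184500 d
Zone B: v = q/n = 8.709e-4/0.11 = 0.007917 m/d → t_B = 154/0.007917 = 19450 d
Total t = 184500 + 19450 = 203900 d
   = 203900 / 365 = 559 yr

559 years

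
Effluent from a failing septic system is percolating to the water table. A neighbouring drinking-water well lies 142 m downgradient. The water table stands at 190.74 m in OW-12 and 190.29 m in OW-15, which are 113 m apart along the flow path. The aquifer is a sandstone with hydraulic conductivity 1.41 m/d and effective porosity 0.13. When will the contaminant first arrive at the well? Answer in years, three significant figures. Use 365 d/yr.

Hydraulic gradient i = (190.74 − 190.29) / 113 = 0.45 / 113 = 0.003982
q = Ki = 1.41 × 0.003982 = 0.005615 m/d
Seepage velocity v = q / n = 0.005615 / 0.13 = 0.04319 m/d
t = L / v = 142 / 0.04319 = 3288 d
   = 3288 / 365 = 9.01 yr

9.01 years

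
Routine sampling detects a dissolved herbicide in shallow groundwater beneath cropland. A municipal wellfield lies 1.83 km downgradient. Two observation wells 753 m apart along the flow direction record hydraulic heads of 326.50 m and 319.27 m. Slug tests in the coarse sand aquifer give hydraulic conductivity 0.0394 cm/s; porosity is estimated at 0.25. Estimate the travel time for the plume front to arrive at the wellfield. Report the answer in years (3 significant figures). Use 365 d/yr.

3.83 years

Hydraulic gradient i = (326.50 − 319.27) / 753 = 7.23 / 753 = 0.009602
K = 0.0394 cm/s × 864 = 34.04 m/d
q = Ki = 34.04 × 0.009602 = 0.3269 m/d
Average linear velocity = 0.3269 / 0.25 = 1.307 m/d
L = 1.83 km = 1830 m
t = L / v = 1830 / 1.307 = 1400 d
   = 1400 / 365 = 3.83 yr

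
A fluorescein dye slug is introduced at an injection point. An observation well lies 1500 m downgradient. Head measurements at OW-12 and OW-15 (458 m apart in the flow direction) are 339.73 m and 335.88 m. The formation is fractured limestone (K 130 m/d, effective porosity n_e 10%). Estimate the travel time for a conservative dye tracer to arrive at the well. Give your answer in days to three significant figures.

137 days

Hydraulic gradient i = (339.73 − 335.88) / 458 = 3.85 / 458 = 0.008406
q = Ki = 130 × 0.008406 = 1.093 m/d
v = Ki/n = 130·0.008406/0.10 = 10.93 m/d
t = L / v = 1500 / 10.93 = 137.3 d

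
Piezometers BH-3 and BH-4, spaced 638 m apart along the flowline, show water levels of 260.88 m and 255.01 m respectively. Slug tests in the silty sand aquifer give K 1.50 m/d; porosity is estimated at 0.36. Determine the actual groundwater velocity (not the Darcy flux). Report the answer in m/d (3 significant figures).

0.0383 m/d

Hydraulic gradient i = (260.88 − 255.01) / 638 = 5.87 / 638 = 0.009201
Darcy flux q = K·i = 1.50 × 0.009201 = 0.01380 m/d
Average linear velocity = 0.01380 / 0.36 = 0.03834 m/d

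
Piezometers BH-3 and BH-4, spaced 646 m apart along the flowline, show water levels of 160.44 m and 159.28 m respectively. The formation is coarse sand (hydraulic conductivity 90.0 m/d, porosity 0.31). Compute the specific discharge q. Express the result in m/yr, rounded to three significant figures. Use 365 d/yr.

Hydraulic gradient i = (160.44 − 159.28) / 646 = 1.16 / 646 = 0.001796
q = Ki = 90.0 × 0.001796 = 0.1616 m/d
   = 0.1616 × 365 = 59.0 m/yr

59.0 m/yr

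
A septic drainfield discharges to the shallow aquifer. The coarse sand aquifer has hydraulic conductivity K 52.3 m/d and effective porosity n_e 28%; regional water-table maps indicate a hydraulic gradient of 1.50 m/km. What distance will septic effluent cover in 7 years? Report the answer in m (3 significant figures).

Specific discharge q = 52.3 × 0.0015 = 0.07845 m/d
Seepage velocity v = q / n = 0.07845 / 0.28 = 0.2802 m/d
T = 7 yr × 365 = 2555 d
L = v × T = 0.2802 × 2555 = 715.9 m

716 m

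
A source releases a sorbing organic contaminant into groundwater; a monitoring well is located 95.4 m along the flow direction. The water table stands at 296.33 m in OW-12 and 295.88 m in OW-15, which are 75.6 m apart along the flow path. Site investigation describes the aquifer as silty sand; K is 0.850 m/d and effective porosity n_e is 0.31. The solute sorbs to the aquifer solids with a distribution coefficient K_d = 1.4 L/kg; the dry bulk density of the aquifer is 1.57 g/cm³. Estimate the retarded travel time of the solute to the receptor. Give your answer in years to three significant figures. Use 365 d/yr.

Hydraulic gradient i = (296.33 − 295.88) / 75.6 = 0.45 / 75.6 = 0.005952
Darcy flux q = K·i = 0.850 × 0.005952 = 0.005060 m/d
Average linear velocity = 0.005060 / 0.31 = 0.01632 m/d
Retardation R = 1 + ρ_b·K_d/n = 1 + 1.57×1.4/0.31 = 8.090
Contaminant velocity v_c = v/R = 0.01632/8.090 = 0.002017 m/d
t = L/v_c = 95.4/0.002017 = 47290 d
   = 47290/365 = 130 yr

130 years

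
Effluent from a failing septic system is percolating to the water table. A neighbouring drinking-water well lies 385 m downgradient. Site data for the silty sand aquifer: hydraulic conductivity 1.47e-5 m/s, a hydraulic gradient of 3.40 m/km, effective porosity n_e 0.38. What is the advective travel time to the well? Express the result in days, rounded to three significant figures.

K = 1.47e-5 m/s × 86400 s/d = 1.270 m/d
Specific discharge q = 1.270 × 0.0034 = 0.004318 m/d
Seepage velocity v = q / n = 0.004318 / 0.38 = 0.01136 m/d
t = L / v = 385 / 0.01136 = 33880 d

33900 days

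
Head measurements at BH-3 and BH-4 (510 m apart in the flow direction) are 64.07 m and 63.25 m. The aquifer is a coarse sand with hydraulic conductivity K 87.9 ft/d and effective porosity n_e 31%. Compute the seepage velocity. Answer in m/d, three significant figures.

Hydraulic gradient i = (64.07 − 63.25) / 510 = 0.82 / 510 = 0.001608
K = 87.9 ft/d × 0.3048 = 26.79 m/d
q = Ki = 26.79 × 0.001608 = 0.04308 m/d
v = Ki/n = 26.79·0.001608/0.31 = 0.1390 m/d

0.139 m/d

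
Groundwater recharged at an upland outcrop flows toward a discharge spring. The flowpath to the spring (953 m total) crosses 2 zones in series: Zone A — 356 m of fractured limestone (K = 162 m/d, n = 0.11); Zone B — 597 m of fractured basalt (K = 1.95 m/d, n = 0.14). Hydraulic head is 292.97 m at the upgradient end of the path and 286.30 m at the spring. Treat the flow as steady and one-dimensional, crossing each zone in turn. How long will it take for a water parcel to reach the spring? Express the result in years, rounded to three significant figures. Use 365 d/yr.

Total head drop ΔH = 292.97 − 286.30 = 6.67 m
Continuity: the same q passes through each zone, so ΔH = q·Σ(L_j/K_j) — the zones act as resistances in series.
Σ(L/K) = 356/162 + 597/1.95 = 2.198 + 306.2 = 308.4 d
q = ΔH / Σ(L/K) = 6.67 / 308.4 = 0.02163 m/d (same in every zone)
Zone A: v = q/n = 0.02163/0.11 = 0.1966 m/d → t_A = 356/0.1966 = 1810 d
Zone B: v = q/n = 0.02163/0.14 = 0.1545 m/d → t_B = 597/0.1545 = 3864 d
Total t = 1810 + 3864 = 5674 d
   = 5674 / 365 = 15.5 yr

15.5 years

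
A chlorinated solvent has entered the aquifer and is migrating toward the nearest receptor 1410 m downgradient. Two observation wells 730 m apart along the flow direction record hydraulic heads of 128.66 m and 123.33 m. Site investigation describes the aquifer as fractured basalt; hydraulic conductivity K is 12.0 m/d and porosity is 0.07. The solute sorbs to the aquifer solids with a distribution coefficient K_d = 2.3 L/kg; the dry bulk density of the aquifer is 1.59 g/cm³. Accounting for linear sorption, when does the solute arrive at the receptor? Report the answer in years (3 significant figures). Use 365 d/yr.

Hydraulic gradient i = (128.66 − 123.33) / 730 = 5.33 / 730 = 0.007301
q = Ki = 12.0 × 0.007301 = 0.08762 m/d
Seepage velocity v = q / n = 0.08762 / 0.07 = 1.252 m/d
Retardation R = 1 + ρ_b·K_d/n = 1 + 1.59×2.3/0.07 = 53.24
Contaminant velocity v_c = v/R = 1.252/53.24 = 0.02351 m/d
t = L/v_c = 1410/0.02351 = 59980 d
   = 59980/365 = 164 yr

164 years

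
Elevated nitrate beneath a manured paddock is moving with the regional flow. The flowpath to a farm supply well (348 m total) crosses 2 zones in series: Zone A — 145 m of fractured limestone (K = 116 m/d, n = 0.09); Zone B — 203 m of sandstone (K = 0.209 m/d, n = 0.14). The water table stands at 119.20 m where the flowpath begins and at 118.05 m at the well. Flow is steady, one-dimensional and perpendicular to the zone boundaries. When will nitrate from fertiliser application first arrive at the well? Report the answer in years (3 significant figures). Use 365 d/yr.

Total head drop ΔH = 119.20 − 118.05 = 1.15 m
Steady 1-D flow in series ⇒ the Darcy flux q is identical in every zone and the zone head losses add (resistances L/K in series).
Σ(L/K) = 145/116 + 203/0.209 = 1.250 + 971.3 = 972.5 d
q = ΔH / Σ(L/K) = 1.15 / 972.5 = 0.001182 m/d (same in every zone)
Zone A: v = q/n = 0.001182/0.09 = 0.01314 m/d → t_A = 145/0.01314 = 11040 d
Zone B: v = q/n = 0.001182/0.14 = 0.008446 m/d → t_B = 203/0.008446 = 24030 d
Total t = 11040 + 24030 = 35070 d
   = 35070 / 365 = 96.1 yr

96.1 years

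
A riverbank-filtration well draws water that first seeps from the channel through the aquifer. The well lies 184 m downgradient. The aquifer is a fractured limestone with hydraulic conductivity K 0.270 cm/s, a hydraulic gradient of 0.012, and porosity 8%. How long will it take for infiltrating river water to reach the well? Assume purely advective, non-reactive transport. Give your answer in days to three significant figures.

5.26 days

K = 0.270 cm/s × 864 = 233.3 m/d
Darcy flux q = K·i = 233.3 × 0.012 = 2.799 m/d
Seepage velocity v = q / n = 2.799 / 0.08 = 34.99 m/d
t = L / v = 184 / 34.99 = 5.258 d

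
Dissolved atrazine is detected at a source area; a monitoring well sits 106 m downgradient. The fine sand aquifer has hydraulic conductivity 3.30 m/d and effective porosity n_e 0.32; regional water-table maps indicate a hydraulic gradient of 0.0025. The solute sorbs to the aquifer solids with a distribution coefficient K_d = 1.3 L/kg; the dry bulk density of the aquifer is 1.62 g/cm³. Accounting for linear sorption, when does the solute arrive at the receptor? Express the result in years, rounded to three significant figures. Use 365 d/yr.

85.4 years

q = Ki = 3.30 × 0.0025 = 0.008250 m/d
Average linear velocity = 0.008250 / 0.32 = 0.02578 m/d
Retardation R = 1 + ρ_b·K_d/n = 1 + 1.62×1.3/0.32 = 7.581
Contaminant velocity v_c = v/R = 0.02578/7.581 = 0.003401 m/d
t = L/v_c = 106/0.003401 = 31170 d
   = 31170/365 = 85.4 yr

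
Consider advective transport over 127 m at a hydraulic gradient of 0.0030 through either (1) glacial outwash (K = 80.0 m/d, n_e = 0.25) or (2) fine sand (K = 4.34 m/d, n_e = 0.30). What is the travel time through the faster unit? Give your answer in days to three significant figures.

132 days

Unit 1 (glacial outwash): v = 80.0×0.0030/0.25 = 0.9600 m/d, t = 127/0.9600 = 132.3 d
Unit 2 (fine sand): v = 4.34×0.0030/0.30 = 0.04340 m/d, t = 127/0.04340 = 2926 d
Faster unit: t = 132 d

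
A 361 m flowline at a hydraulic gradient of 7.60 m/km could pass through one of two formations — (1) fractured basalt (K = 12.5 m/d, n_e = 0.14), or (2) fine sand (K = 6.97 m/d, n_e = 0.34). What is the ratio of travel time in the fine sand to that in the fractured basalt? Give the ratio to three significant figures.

4.36

Unit 1 (fractured basalt): v = 12.5×0.0076/0.14 = 0.6786 m/d, t = 361/0.6786 = 532.0 d
Unit 2 (fine sand): v = 6.97×0.0076/0.34 = 0.1558 m/d, t = 361/0.1558 = 2317 d
t(fine sand) / t(fractured basalt) = 2317/532.0 = 4.36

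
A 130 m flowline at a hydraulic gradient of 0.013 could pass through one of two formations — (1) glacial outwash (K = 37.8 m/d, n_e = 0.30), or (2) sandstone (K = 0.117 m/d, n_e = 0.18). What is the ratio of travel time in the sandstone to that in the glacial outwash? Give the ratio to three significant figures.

194

Unit 1 (glacial outwash): v = 37.8×0.013/0.30 = 1.638 m/d, t = 130/1.638 = 79.37 d
Unit 2 (sandstone): v = 0.117×0.013/0.18 = 0.008450 m/d, t = 130/0.008450 = 15380 d
t(sandstone) / t(glacial outwash) = 15380/79.37 = 194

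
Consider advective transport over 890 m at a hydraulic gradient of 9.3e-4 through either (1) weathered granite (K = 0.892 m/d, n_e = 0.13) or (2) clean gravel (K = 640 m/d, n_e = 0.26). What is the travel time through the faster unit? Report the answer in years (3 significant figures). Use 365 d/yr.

1.07 years

Unit 1 (weathered granite): v = 0.892×9.3e-4/0.13 = 0.006381 m/d, t = 890/0.006381 = 139500 d
Unit 2 (clean gravel): v = 640×9.3e-4/0.26 = 2.289 m/d, t = 890/2.289 = 388.8 d
Faster: 388.8 d / 365 = 1.07 yr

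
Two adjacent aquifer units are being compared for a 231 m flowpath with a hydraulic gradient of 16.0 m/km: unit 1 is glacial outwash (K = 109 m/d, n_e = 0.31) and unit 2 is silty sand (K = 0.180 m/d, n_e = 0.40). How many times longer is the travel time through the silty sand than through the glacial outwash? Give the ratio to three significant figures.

781

Unit 1 (glacial outwash): v = 109×0.016/0.31 = 5.626 m/d, t = 231/5.626 = 41.06 d
Unit 2 (silty sand): v = 0.180×0.016/0.40 = 0.007200 m/d, t = 231/0.007200 = 32080 d
t(silty sand) / t(glacial outwash) = 32080/41.06 = 781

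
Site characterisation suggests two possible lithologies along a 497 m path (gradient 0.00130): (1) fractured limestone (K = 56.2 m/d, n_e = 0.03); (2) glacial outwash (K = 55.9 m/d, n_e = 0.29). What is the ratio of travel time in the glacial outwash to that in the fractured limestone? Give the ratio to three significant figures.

Unit 1 (fractured limestone): v = 56.2×0.0013/0.03 = 2.435 m/d, t = 497/2.435 = 204.1 d
Unit 2 (glacial outwash): v = 55.9×0.0013/0.29 = 0.2506 m/d, t = 497/0.2506 = 1983 d
t(glacial outwash) / t(fractured limestone) = 1983/204.1 = 9.72

9.72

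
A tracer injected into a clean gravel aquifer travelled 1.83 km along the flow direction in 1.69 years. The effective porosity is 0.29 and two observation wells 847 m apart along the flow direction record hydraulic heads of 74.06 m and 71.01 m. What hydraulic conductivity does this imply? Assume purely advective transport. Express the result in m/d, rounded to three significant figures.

Hydraulic gradient i = (74.06 − 71.01) / 847 = 3.05 / 847 = 0.003601
t = 1.69 years = 616.9 d
L = 1.83 km = 1830 m
v = L / t = 1830 / 616.9 = 2.967 m/d
K = v · n / i = 2.967 × 0.29 / 0.003601 = 239 m/d

239 m/d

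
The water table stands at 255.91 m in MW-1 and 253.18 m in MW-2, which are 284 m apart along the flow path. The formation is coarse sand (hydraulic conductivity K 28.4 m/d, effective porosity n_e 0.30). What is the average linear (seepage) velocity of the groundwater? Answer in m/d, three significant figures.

0.910 m/d

Hydraulic gradient i = (255.91 − 253.18) / 284 = 2.73 / 284 = 0.009613
q = Ki = 28.4 × 0.009613 = 0.2730 m/d
v = Ki/n = 28.4·0.009613/0.30 = 0.9100 m/d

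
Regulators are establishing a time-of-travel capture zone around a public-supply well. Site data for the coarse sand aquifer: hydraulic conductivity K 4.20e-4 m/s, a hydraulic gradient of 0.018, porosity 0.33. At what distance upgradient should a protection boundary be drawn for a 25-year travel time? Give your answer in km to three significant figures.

18.1 km

K = 4.20e-4 m/s × 86400 s/d = 36.29 m/d
Darcy flux q = K·i = 36.29 × 0.018 = 0.6532 m/d
v = Ki/n = 36.29·0.018/0.33 = 1.979 m/d
T = 25 yr × 365 = 9125 d
L = v × T = 1.979 × 9125 = 18060 m
   = 18.1 km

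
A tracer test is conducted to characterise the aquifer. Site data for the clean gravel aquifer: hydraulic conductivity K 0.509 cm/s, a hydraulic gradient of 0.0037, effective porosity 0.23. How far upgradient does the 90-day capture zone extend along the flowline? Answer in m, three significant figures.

K = 0.509 cm/s × 864 = 439.8 m/d
Specific discharge q = 439.8 × 0.0037 = 1.627 m/d
v_s = q/n_e = 1.627/0.23 = 7.075 m/d
L = v × T = 7.075 × 90 = 636.7 m

637 m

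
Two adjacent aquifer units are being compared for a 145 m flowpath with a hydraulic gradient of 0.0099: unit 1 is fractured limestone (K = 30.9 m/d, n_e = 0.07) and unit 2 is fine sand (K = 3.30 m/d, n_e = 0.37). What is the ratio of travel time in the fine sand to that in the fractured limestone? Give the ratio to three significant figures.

49.5

Unit 1 (fractured limestone): v = 30.9×0.0099/0.07 = 4.370 m/d, t = 145/4.370 = 33.18 d
Unit 2 (fine sand): v = 3.30×0.0099/0.37 = 0.08830 m/d, t = 145/0.08830 = 1642 d
t(fine sand) / t(fractured limestone) = 1642/33.18 = 49.5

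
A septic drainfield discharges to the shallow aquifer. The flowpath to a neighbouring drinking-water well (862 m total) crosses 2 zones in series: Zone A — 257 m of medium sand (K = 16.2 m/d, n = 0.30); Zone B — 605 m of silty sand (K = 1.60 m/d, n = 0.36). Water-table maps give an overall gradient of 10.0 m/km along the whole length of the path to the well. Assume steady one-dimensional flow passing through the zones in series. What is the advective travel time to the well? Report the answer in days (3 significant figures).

13500 days

For zones in series the flux q is common to all zones; the equivalent conductivity is the harmonic (thickness-weighted) mean, K_eq = L_total / Σ(L_j/K_j).
Σ(L/K) = 257/16.2 + 605/1.60 = 15.86 + 378.1 = 394.0 d
K_eq = L_total / Σ(L/K) = 862 / 394.0 = 2.188 m/d
q = K_eq · i = 2.188 × 0.010 = 0.02188 m/d (same in every zone)
Zone A: v = q/n = 0.02188/0.30 = 0.07293 m/d → t_A = 257/0.07293 = 3524 d
Zone B: v = q/n = 0.02188/0.36 = 0.06077 m/d → t_B = 605/0.06077 = 9955 d
Total t = 3524 + 9955 = 13480 d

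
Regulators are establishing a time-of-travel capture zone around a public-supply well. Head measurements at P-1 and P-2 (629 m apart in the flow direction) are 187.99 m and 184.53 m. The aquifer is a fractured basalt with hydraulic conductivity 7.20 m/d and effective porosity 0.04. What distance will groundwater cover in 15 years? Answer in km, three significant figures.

5.42 km

Hydraulic gradient i = (187.99 − 184.53) / 629 = 3.46 / 629 = 0.005501
Specific discharge q = 7.20 × 0.005501 = 0.03961 m/d
Average linear velocity = 0.03961 / 0.04 = 0.9901 m/d
T = 15 yr × 365 = 5475 d
L = v × T = 0.9901 × 5475 = 5421 m
   = 5.42 km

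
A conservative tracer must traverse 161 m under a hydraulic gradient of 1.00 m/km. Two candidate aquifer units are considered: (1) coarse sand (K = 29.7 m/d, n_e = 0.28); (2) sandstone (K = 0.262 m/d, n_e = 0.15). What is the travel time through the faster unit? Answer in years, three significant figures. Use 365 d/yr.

4.16 years

Unit 1 (coarse sand): v = 29.7×0.0010/0.28 = 0.1061 m/d, t = 161/0.1061 = 1518 d
Unit 2 (sandstone): v = 0.262×0.0010/0.15 = 0.001747 m/d, t = 161/0.001747 = 92180 d
Faster: 1518 d / 365 = 4.16 yr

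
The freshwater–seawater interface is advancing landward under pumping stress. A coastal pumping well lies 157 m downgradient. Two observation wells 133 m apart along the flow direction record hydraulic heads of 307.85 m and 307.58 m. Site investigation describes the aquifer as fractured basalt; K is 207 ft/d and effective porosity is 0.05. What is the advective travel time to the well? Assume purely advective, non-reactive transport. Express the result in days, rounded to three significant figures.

61.3 days

Hydraulic gradient i = (307.85 − 307.58) / 133 = 0.27 / 133 = 0.002030
K = 207 ft/d × 0.3048 = 63.09 m/d
Darcy flux q = K·i = 63.09 × 0.002030 = 0.1281 m/d
Seepage velocity v = q / n = 0.1281 / 0.05 = 2.562 m/d
t = L / v = 157 / 2.562 = 61.29 d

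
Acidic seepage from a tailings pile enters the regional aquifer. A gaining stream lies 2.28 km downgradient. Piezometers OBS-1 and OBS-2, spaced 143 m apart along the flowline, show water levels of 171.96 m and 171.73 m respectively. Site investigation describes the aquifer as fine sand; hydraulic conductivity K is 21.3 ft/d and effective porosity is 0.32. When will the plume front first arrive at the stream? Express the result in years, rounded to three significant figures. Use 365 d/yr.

191 years

Hydraulic gradient i = (171.96 − 171.73) / 143 = 0.23 / 143 = 0.001608
K = 21.3 ft/d × 0.3048 = 6.492 m/d
Specific discharge q = 6.492 × 0.001608 = 0.01044 m/d
v_s = q/n_e = 0.01044/0.32 = 0.03263 m/d
L = 2.28 km = 2280 m
t = L / v = 2280 / 0.03263 = 69870 d
   = 69870 / 365 = 191 yr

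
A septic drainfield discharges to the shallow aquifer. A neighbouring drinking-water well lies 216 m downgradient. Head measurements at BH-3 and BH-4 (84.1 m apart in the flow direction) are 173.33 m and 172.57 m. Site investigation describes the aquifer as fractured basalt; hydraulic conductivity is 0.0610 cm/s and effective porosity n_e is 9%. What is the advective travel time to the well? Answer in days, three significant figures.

Hydraulic gradient i = (173.33 − 172.57) / 84.1 = 0.76 / 84.1 = 0.009037
K = 0.0610 cm/s × 864 = 52.70 m/d
Specific discharge q = 52.70 × 0.009037 = 0.4763 m/d
v_s = q/n_e = 0.4763/0.09 = 5.292 m/d
t = L / v = 216 / 5.292 = 40.82 d

40.8 days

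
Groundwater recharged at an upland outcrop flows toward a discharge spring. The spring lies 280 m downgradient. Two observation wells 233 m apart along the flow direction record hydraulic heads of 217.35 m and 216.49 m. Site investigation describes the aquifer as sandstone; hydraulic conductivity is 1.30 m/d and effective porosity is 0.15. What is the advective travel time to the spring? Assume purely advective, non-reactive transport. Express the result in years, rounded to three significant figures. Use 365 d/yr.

24.0 years

Hydraulic gradient i = (217.35 − 216.49) / 233 = 0.86 / 233 = 0.003691
Specific discharge q = 1.30 × 0.003691 = 0.004798 m/d
v = Ki/n = 1.30·0.003691/0.15 = 0.03199 m/d
t = L / v = 280 / 0.03199 = 8753 d
   = 8753 / 365 = 24.0 yr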